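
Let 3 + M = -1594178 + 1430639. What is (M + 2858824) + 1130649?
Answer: 3825931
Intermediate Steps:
M = -163542 (M = -3 + (-1594178 + 1430639) = -3 - 163539 = -163542)
(M + 2858824) + 1130649 = (-163542 + 2858824) + 1130649 = 2695282 + 1130649 = 3825931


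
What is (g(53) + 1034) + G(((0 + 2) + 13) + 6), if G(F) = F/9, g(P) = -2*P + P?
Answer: 2950/3 ≈ 983.33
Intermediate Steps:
g(P) = -P
G(F) = F/9 (G(F) = F*(1/9) = F/9)
(g(53) + 1034) + G(((0 + 2) + 13) + 6) = (-1*53 + 1034) + (((0 + 2) + 13) + 6)/9 = (-53 + 1034) + ((2 + 13) + 6)/9 = 981 + (15 + 6)/9 = 981 + (1/9)*21 = 981 + 7/3 = 2950/3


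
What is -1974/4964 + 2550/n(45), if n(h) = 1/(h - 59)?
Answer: -88608387/2482 ≈ -35700.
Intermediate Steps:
n(h) = 1/(-59 + h)
-1974/4964 + 2550/n(45) = -1974/4964 + 2550/(1/(-59 + 45)) = -1974*1/4964 + 2550/(1/(-14)) = -987/2482 + 2550/(-1/14) = -987/2482 + 2550*(-14) = -987/2482 - 35700 = -88608387/2482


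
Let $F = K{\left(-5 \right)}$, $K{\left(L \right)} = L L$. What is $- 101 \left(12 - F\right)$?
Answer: $1313$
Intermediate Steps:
$K{\left(L \right)} = L^{2}$
$F = 25$ ($F = \left(-5\right)^{2} = 25$)
$- 101 \left(12 - F\right) = - 101 \left(12 - 25\right) = \left(-101\right) \left(-13\right) = 1313$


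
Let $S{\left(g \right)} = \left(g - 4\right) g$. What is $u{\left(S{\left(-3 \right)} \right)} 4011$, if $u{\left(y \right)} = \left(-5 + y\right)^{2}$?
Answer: $1026816$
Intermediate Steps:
$S{\left(g \right)} = g \left(-4 + g\right)$ ($S{\left(g \right)} = \left(-4 + g\right) g = g \left(-4 + g\right)$)
$u{\left(S{\left(-3 \right)} \right)} 4011 = \left(-5 - 3 \left(-4 - 3\right)\right)^{2} \cdot 4011 = \left(-5 - -21\right)^{2} \cdot 4011 = \left(-5 + 21\right)^{2} \cdot 4011 = 16^{2} \cdot 4011 = 256 \cdot 4011 = 1026816$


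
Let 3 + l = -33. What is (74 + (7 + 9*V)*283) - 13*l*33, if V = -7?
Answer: -330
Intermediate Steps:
l = -36 (l = -3 - 33 = -36)
(74 + (7 + 9*V)*283) - 13*l*33 = (74 + (7 + 9*(-7))*283) - 13*(-36)*33 = (74 + (7 - 63)*283) - (-468)*33 = (74 - 56*283) - 1*(-15444) = (74 - 15848) + 15444 = -15774 + 15444 = -330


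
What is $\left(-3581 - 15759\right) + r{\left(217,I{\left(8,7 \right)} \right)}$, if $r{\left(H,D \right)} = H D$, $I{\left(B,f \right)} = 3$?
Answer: $-18689$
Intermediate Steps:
$r{\left(H,D \right)} = D H$
$\left(-3581 - 15759\right) + r{\left(217,I{\left(8,7 \right)} \right)} = \left(-3581 - 15759\right) + 3 \cdot 217 = \left(-3581 - 15759\right) + 651 = -19340 + 651 = -18689$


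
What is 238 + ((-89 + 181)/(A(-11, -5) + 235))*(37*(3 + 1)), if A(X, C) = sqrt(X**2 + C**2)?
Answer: 16308562/55079 - 13616*sqrt(146)/55079 ≈ 293.11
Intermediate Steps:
A(X, C) = sqrt(C**2 + X**2)
238 + ((-89 + 181)/(A(-11, -5) + 235))*(37*(3 + 1)) = 238 + ((-89 + 181)/(sqrt((-5)**2 + (-11)**2) + 235))*(37*(3 + 1)) = 238 + (92/(sqrt(25 + 121) + 235))*(37*4) = 238 + (92/(sqrt(146) + 235))*148 = 238 + (92/(235 + sqrt(146)))*148 = 238 + 13616/(235 + sqrt(146))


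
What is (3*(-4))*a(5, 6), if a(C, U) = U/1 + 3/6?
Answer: -78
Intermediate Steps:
a(C, U) = ½ + U (a(C, U) = U*1 + 3*(⅙) = U + ½ = ½ + U)
(3*(-4))*a(5, 6) = (3*(-4))*(½ + 6) = -12*13/2 = -78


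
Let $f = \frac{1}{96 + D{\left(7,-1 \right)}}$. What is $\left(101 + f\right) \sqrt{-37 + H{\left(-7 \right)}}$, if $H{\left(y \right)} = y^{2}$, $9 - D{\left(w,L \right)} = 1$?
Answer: $\frac{10505 \sqrt{3}}{52} \approx 349.91$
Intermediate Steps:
$D{\left(w,L \right)} = 8$ ($D{\left(w,L \right)} = 9 - 1 = 8$)
$f = \frac{1}{104}$ ($f = \frac{1}{96 + 8} = \frac{1}{104} \approx 0.0096154$)
$\left(101 + f\right) \sqrt{-37 + H{\left(-7 \right)}} = \left(101 + \frac{1}{104}\right) \sqrt{-37 + \left(-7\right)^{2}} = \frac{10505 \sqrt{-37 + 49}}{104} = \frac{10505 \sqrt{12}}{104} = \frac{10505 \cdot 2 \sqrt{3}}{104} = \frac{10505 \sqrt{3}}{52}$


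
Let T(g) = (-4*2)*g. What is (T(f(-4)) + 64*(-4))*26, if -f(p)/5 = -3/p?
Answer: -5876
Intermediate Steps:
f(p) = 15/p (f(p) = -(-15)/p = 15/p)
T(g) = -8*g
(T(f(-4)) + 64*(-4))*26 = (-120/(-4) + 64*(-4))*26 = (-120*(-1)/4 - 256)*26 = (-8*(-15/4) - 256)*26 = (30 - 256)*26 = -226*26 = -5876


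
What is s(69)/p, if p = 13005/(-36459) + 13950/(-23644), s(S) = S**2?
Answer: -228008679642/45338515 ≈ -5029.0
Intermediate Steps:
p = -45338515/47890922 (p = 13005*(-1/36459) + 13950*(-1/23644) = -1445/4051 - 6975/11822 = -45338515/47890922 ≈ -0.94670)
s(69)/p = 69**2/(-45338515/47890922) = 4761*(-47890922/45338515) = -228008679642/45338515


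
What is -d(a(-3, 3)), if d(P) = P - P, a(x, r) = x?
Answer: 0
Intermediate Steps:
d(P) = 0
-d(a(-3, 3)) = -1*0 = 0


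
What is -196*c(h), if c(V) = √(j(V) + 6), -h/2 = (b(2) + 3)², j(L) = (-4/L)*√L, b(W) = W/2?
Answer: -98*√(24 + 2*I*√2) ≈ -480.93 - 28.241*I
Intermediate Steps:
b(W) = W/2 (b(W) = W*(½) = W/2)
j(L) = -4/√L
h = -32 (h = -2*((½)*2 + 3)² = -2*(1 + 3)² = -2*4² = -2*16 = -32)
c(V) = √(6 - 4/√V) (c(V) = √(-4/√V + 6) = √(6 - 4/√V))
-196*c(h) = -196*√(6 - (-1)*I*√2/2) = -196*√(6 + I*√2/2)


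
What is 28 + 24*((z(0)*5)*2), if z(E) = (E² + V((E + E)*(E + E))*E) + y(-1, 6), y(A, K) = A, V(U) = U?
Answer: -212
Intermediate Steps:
z(E) = -1 + E² + 4*E³ (z(E) = (E² + ((E + E)*(E + E))*E) - 1 = (E² + ((2*E)*(2*E))*E) - 1 = (E² + (4*E²)*E) - 1 = (E² + 4*E³) - 1 = -1 + E² + 4*E³)
28 + 24*((z(0)*5)*2) = 28 + 24*(((-1 + 0² + 4*0³)*5)*2) = 28 + 24*(((-1 + 0 + 4*0)*5)*2) = 28 + 24*(((-1 + 0 + 0)*5)*2) = 28 + 24*(-1*5*2) = 28 + 24*(-5*2) = 28 + 24*(-10) = 28 - 240 = -212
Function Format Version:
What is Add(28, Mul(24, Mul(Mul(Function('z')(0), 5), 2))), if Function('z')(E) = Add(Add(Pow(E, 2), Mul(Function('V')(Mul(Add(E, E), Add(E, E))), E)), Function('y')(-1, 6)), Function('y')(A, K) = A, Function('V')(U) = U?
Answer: -212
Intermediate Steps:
Function('z')(E) = Add(-1, Pow(E, 2), Mul(4, Pow(E, 3))) (Function('z')(E) = Add(Add(Pow(E, 2), Mul(Mul(Add(E, E), Add(E, E)), E)), -1) = Add(Add(Pow(E, 2), Mul(Mul(Mul(2, E), Mul(2, E)), E)), -1) = Add(Add(Pow(E, 2), Mul(Mul(4, Pow(E, 2)), E)), -1) = Add(Add(Pow(E, 2), Mul(4, Pow(E, 3))), -1) = Add(-1, Pow(E, 2), Mul(4, Pow(E, 3))))
Add(28, Mul(24, Mul(Mul(Function('z')(0), 5), 2))) = Add(28, Mul(24, Mul(Mul(Add(-1, Pow(0, 2), Mul(4, Pow(0, 3))), 5), 2))) = Add(28, Mul(24, Mul(Mul(Add(-1, 0, Mul(4, 0)), 5), 2))) = Add(28, Mul(24, Mul(Mul(Add(-1, 0, 0), 5), 2))) = Add(28, Mul(24, Mul(Mul(-1, 5), 2))) = Add(28, Mul(24, Mul(-5, 2))) = Add(28, Mul(24, -10)) = Add(28, -240) = -212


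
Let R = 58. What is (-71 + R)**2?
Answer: 169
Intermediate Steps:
(-71 + R)**2 = (-71 + 58)**2 = (-13)**2 = 169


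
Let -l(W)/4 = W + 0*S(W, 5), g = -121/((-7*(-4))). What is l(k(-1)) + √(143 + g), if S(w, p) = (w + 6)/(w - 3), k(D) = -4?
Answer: 16 + √27181/14 ≈ 27.776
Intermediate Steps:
S(w, p) = (6 + w)/(-3 + w)
g = -121/28 ≈ -4.3214
l(W) = -4*W (l(W) = -4*(W + 0*((6 + W)/(-3 + W))) = -4*(W + 0) = -4*W)
l(k(-1)) + √(143 + g) = -4*(-4) + √(143 - 121/28) = 16 + √(3883/28) = 16 + √27181/14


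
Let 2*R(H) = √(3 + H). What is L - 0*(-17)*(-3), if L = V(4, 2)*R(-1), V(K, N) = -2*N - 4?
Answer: -4*√2 ≈ -5.6569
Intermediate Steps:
R(H) = √(3 + H)/2
V(K, N) = -4 - 2*N
L = -4*√2 (L = (-4 - 2*2)*(√(3 - 1)/2) = (-4 - 4)*(√2/2) = -4*√2 ≈ -5.6569)
L - 0*(-17)*(-3) = -4*√2 - 0*(-17)*(-3) = -4*√2 - 0*(-3) = -4*√2 - 1*0 = -4*√2 + 0 = -4*√2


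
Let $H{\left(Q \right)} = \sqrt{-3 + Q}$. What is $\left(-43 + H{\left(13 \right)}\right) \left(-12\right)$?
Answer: $516 - 12 \sqrt{10} \approx 478.05$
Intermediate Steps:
$\left(-43 + H{\left(13 \right)}\right) \left(-12\right) = \left(-43 + \sqrt{-3 + 13}\right) \left(-12\right) = \left(-43 + \sqrt{10}\right) \left(-12\right) = 516 - 12 \sqrt{10}$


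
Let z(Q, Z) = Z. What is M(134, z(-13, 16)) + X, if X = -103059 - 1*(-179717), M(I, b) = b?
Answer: 76674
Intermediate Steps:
X = 76658 (X = -103059 + 179717 = 76658)
M(134, z(-13, 16)) + X = 16 + 76658 = 76674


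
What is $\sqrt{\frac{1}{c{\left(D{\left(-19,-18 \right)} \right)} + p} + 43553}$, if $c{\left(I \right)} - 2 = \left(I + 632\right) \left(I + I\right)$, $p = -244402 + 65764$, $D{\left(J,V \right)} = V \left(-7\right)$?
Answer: $\frac{\sqrt{1668781106395}}{6190} \approx 208.69$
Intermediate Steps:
$D{\left(J,V \right)} = - 7 V$
$p = -178638$
$c{\left(I \right)} = 2 + 2 I \left(632 + I\right)$ ($c{\left(I \right)} = 2 + \left(I + 632\right) \left(I + I\right) = 2 + \left(632 + I\right) 2 I = 2 + 2 I \left(632 + I\right)$)
$\sqrt{\frac{1}{c{\left(D{\left(-19,-18 \right)} \right)} + p} + 43553} = \sqrt{\frac{1}{\left(2 + 2 \left(\left(-7\right) \left(-18\right)\right)^{2} + 1264 \left(\left(-7\right) \left(-18\right)\right)\right) - 178638} + 43553} = \sqrt{\frac{1}{\left(2 + 2 \cdot 126^{2} + 1264 \cdot 126\right) - 178638} + 43553} = \sqrt{\frac{1}{\left(2 + 2 \cdot 15876 + 159264\right) - 178638} + 43553} = \sqrt{\frac{1}{\left(2 + 31752 + 159264\right) - 178638} + 43553} = \sqrt{\frac{1}{191018 - 178638} + 43553} = \sqrt{\frac{1}{12380} + 43553} = \sqrt{\frac{539186141}{12380}} = \frac{\sqrt{1668781106395}}{6190}$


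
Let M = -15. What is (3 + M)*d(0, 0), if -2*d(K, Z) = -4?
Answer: -24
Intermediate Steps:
d(K, Z) = 2 (d(K, Z) = -½*(-4) = 2)
(3 + M)*d(0, 0) = (3 - 15)*2 = -12*2 = -24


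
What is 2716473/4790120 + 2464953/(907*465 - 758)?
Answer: 12951047647941/2016626149640 ≈ 6.4221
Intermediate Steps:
2716473/4790120 + 2464953/(907*465 - 758) = 2716473*(1/4790120) + 2464953/(421755 - 758) = 2716473/4790120 + 2464953/420997 = 12951047647941/2016626149640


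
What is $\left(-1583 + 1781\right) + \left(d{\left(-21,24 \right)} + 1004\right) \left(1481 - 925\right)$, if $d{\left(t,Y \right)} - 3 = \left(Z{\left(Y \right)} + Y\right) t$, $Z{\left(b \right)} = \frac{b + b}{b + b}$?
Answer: $268190$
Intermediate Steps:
$Z{\left(b \right)} = 1$ ($Z{\left(b \right)} = \frac{2 b}{2 b} = 2 b \frac{1}{2 b} = 1$)
$d{\left(t,Y \right)} = 3 + t \left(1 + Y\right)$ ($d{\left(t,Y \right)} = 3 + \left(1 + Y\right) t = 3 + t \left(1 + Y\right)$)
$\left(-1583 + 1781\right) + \left(d{\left(-21,24 \right)} + 1004\right) \left(1481 - 925\right) = \left(-1583 + 1781\right) + \left(\left(3 - 21 + 24 \left(-21\right)\right) + 1004\right) \left(1481 - 925\right) = 198 + \left(\left(3 - 21 - 504\right) + 1004\right) 556 = 198 + \left(-522 + 1004\right) 556 = 198 + 482 \cdot 556 = 198 + 267992 = 268190$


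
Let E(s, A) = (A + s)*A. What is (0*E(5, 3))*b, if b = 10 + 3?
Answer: 0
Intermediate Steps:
E(s, A) = A*(A + s)
b = 13
(0*E(5, 3))*b = (0*(3*(3 + 5)))*13 = (0*(3*8))*13 = (0*24)*13 = 0*13 = 0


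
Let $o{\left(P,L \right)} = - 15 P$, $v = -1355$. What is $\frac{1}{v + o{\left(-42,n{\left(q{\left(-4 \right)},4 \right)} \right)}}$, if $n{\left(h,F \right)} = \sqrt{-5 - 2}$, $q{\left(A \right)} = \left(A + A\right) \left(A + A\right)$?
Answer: $- \frac{1}{725} \approx -0.0013793$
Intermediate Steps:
$q{\left(A \right)} = 4 A^{2}$ ($q{\left(A \right)} = 2 A 2 A = 4 A^{2}$)
$n{\left(h,F \right)} = i \sqrt{7}$ ($n{\left(h,F \right)} = \sqrt{-7} = i \sqrt{7}$)
$\frac{1}{v + o{\left(-42,n{\left(q{\left(-4 \right)},4 \right)} \right)}} = \frac{1}{-1355 - -630} = \frac{1}{-1355 + 630} = \frac{1}{-725} = - \frac{1}{725}$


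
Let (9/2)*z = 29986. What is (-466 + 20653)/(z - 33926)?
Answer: -181683/245362 ≈ -0.74047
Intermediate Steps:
z = 59972/9 (z = (2/9)*29986 = 59972/9 ≈ 6663.6)
(-466 + 20653)/(z - 33926) = (-466 + 20653)/(59972/9 - 33926) = 20187/(-245362/9) = 20187*(-9/245362) = -181683/245362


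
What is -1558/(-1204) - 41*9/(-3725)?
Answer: 3123913/2242450 ≈ 1.3931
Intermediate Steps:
-1558/(-1204) - 41*9/(-3725) = -1558*(-1/1204) - 369*(-1/3725) = 779/602 + 369/3725 = 3123913/2242450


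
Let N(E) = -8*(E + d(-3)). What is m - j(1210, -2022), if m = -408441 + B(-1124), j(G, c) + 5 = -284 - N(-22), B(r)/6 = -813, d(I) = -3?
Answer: -412830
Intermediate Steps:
B(r) = -4878 (B(r) = 6*(-813) = -4878)
N(E) = 24 - 8*E (N(E) = -8*(E - 3) = -8*(-3 + E) = 24 - 8*E)
j(G, c) = -489 (j(G, c) = -5 + (-284 - (24 - 8*(-22))) = -5 + (-284 - (24 + 176)) = -5 + (-284 - 1*200) = -5 + (-284 - 200) = -5 - 484 = -489)
m = -413319 (m = -408441 - 4878 = -413319)
m - j(1210, -2022) = -413319 - 1*(-489) = -413319 + 489 = -412830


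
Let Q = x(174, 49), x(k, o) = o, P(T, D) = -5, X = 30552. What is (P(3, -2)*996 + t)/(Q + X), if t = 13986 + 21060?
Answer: 30066/30601 ≈ 0.98252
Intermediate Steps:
Q = 49
t = 35046
(P(3, -2)*996 + t)/(Q + X) = (-5*996 + 35046)/(49 + 30552) = (-4980 + 35046)/30601 = 30066*(1/30601) = 30066/30601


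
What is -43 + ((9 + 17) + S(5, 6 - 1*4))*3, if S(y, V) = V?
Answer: 41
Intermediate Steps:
-43 + ((9 + 17) + S(5, 6 - 1*4))*3 = -43 + ((9 + 17) + (6 - 1*4))*3 = -43 + (26 + (6 - 4))*3 = -43 + (26 + 2)*3 = -43 + 28*3 = -43 + 84 = 41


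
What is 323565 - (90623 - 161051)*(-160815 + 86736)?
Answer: -5216912247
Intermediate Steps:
323565 - (90623 - 161051)*(-160815 + 86736) = 323565 - (-70428)*(-74079) = 323565 - 1*5217235812 = 323565 - 5217235812 = -5216912247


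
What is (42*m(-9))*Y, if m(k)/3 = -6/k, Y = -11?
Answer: -924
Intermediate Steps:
m(k) = -18/k (m(k) = 3*(-6/k) = -18/k)
(42*m(-9))*Y = (42*(-18/(-9)))*(-11) = (42*(-18*(-⅑)))*(-11) = (42*2)*(-11) = 84*(-11) = -924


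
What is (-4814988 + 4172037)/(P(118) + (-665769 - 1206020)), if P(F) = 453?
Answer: 642951/1871336 ≈ 0.34358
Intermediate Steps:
(-4814988 + 4172037)/(P(118) + (-665769 - 1206020)) = (-4814988 + 4172037)/(453 + (-665769 - 1206020)) = -642951/(453 - 1871789) = -642951/(-1871336) = -642951*(-1/1871336) = 642951/1871336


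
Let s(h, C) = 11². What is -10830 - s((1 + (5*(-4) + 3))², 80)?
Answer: -10951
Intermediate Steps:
s(h, C) = 121
-10830 - s((1 + (5*(-4) + 3))², 80) = -10830 - 1*121 = -10830 - 121 = -10951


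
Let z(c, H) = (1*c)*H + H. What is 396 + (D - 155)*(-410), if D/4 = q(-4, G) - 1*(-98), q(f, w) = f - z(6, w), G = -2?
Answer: -113174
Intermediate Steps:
z(c, H) = H + H*c (z(c, H) = c*H + H = H*c + H = H + H*c)
q(f, w) = f - 7*w (q(f, w) = f - w*(1 + 6) = f - w*7 = f - 7*w)
D = 432 (D = 4*((-4 - 7*(-2)) - 1*(-98)) = 4*((-4 + 14) + 98) = 4*(10 + 98) = 4*108 = 432)
396 + (D - 155)*(-410) = 396 + (432 - 155)*(-410) = 396 + 277*(-410) = 396 - 113570 = -113174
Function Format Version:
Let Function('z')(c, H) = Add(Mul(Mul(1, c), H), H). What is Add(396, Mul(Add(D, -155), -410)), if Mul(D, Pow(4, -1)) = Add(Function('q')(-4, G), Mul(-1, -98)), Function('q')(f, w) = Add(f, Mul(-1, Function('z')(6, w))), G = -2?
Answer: -113174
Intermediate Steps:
Function('z')(c, H) = Add(H, Mul(H, c)) (Function('z')(c, H) = Add(Mul(c, H), H) = Add(Mul(H, c), H) = Add(H, Mul(H, c)))
Function('q')(f, w) = Add(f, Mul(-7, w)) (Function('q')(f, w) = Add(f, Mul(-1, Mul(w, Add(1, 6)))) = Add(f, Mul(-1, Mul(w, 7))) = Add(f, Mul(-1, Mul(7, w))) = Add(f, Mul(-7, w)))
D = 432 (D = Mul(4, Add(Add(-4, Mul(-7, -2)), Mul(-1, -98))) = Mul(4, Add(Add(-4, 14), 98)) = Mul(4, Add(10, 98)) = Mul(4, 108) = 432)
Add(396, Mul(Add(D, -155), -410)) = Add(396, Mul(Add(432, -155), -410)) = Add(396, Mul(277, -410)) = Add(396, -113570) = -113174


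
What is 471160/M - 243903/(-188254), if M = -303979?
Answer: -1323305873/5202296606 ≈ -0.25437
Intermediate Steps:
471160/M - 243903/(-188254) = 471160/(-303979) - 243903/(-188254) = 471160*(-1/303979) - 243903*(-1/188254) = -471160/303979 + 22173/17114 = -1323305873/5202296606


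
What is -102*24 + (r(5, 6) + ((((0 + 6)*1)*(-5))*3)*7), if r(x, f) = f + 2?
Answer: -3070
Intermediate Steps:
r(x, f) = 2 + f
-102*24 + (r(5, 6) + ((((0 + 6)*1)*(-5))*3)*7) = -102*24 + ((2 + 6) + ((((0 + 6)*1)*(-5))*3)*7) = -2448 + (8 + (((6*1)*(-5))*3)*7) = -2448 + (8 + ((6*(-5))*3)*7) = -2448 + (8 - 30*3*7) = -2448 + (8 - 90*7) = -2448 + (8 - 630) = -2448 - 622 = -3070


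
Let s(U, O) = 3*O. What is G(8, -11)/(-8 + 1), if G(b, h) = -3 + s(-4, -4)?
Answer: 15/7 ≈ 2.1429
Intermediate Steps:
G(b, h) = -15 (G(b, h) = -3 + 3*(-4) = -3 - 12 = -15)
G(8, -11)/(-8 + 1) = -15/(-8 + 1) = -15/(-7) = -⅐*(-15) = 15/7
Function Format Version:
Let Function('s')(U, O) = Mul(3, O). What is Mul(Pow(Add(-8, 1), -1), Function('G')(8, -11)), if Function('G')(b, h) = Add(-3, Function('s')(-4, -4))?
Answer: Rational(15, 7) ≈ 2.1429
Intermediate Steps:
Function('G')(b, h) = -15 (Function('G')(b, h) = Add(-3, Mul(3, -4)) = Add(-3, -12) = -15)
Mul(Pow(Add(-8, 1), -1), Function('G')(8, -11)) = Mul(Pow(Add(-8, 1), -1), -15) = Mul(Pow(-7, -1), -15) = Mul(Rational(-1, 7), -15) = Rational(15, 7)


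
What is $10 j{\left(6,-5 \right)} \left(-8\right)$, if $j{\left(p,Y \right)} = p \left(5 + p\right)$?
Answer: $-5280$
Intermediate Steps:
$10 j{\left(6,-5 \right)} \left(-8\right) = 10 \cdot 6 \left(5 + 6\right) \left(-8\right) = 10 \cdot 6 \cdot 11 \left(-8\right) = 10 \cdot 66 \left(-8\right) = 660 \left(-8\right) = -5280$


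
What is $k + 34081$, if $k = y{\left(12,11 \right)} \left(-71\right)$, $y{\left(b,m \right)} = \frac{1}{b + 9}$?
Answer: $\frac{715630}{21} \approx 34078.0$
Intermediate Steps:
$y{\left(b,m \right)} = \frac{1}{9 + b}$
$k = - \frac{71}{21}$ ($k = \frac{1}{9 + 12} \left(-71\right) = \frac{1}{21} \left(-71\right) = - \frac{71}{21} \approx -3.381$)
$k + 34081 = - \frac{71}{21} + 34081 = \frac{715630}{21}$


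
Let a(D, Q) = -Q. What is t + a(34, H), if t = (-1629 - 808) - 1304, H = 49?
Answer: -3790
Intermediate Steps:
t = -3741 (t = -2437 - 1304 = -3741)
t + a(34, H) = -3741 - 1*49 = -3741 - 49 = -3790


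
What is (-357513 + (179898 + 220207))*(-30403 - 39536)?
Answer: -2978841888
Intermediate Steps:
(-357513 + (179898 + 220207))*(-30403 - 39536) = (-357513 + 400105)*(-69939) = 42592*(-69939) = -2978841888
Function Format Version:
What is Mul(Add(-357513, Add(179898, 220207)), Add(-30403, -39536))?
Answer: -2978841888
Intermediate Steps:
Mul(Add(-357513, Add(179898, 220207)), Add(-30403, -39536)) = Mul(Add(-357513, 400105), -69939) = Mul(42592, -69939) = -2978841888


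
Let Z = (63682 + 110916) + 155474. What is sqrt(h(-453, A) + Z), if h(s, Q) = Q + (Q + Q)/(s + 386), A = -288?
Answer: 2*sqrt(370109742)/67 ≈ 574.28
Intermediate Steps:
h(s, Q) = Q + 2*Q/(386 + s) (h(s, Q) = Q + (2*Q)/(386 + s) = Q + 2*Q/(386 + s))
Z = 330072 (Z = 174598 + 155474 = 330072)
sqrt(h(-453, A) + Z) = sqrt(-288*(388 - 453)/(386 - 453) + 330072) = sqrt(-288*(-65)/(-67) + 330072) = sqrt(-288*(-1/67)*(-65) + 330072) = sqrt(-18720/67 + 330072) = sqrt(22096104/67) = 2*sqrt(370109742)/67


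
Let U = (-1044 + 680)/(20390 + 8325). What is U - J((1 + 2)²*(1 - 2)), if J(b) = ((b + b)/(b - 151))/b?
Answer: -81/459440 ≈ -0.00017630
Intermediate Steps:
J(b) = 2/(-151 + b) (J(b) = ((2*b)/(-151 + b))/b = (2*b/(-151 + b))/b = 2/(-151 + b))
U = -364/28715 ≈ -0.012676
U - J((1 + 2)²*(1 - 2)) = -364/28715 - 2/(-151 + (1 + 2)²*(1 - 2)) = -364/28715 - 2/(-151 + 3²*(-1)) = -364/28715 - 2/(-151 + 9*(-1)) = -364/28715 - 2/(-151 - 9) = -364/28715 - 2/(-160) = -364/28715 - 2*(-1)/160 = -364/28715 - 1*(-1/80) = -364/28715 + 1/80 = -81/459440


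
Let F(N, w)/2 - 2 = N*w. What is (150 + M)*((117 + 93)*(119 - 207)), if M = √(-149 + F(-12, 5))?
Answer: -2772000 - 18480*I*√265 ≈ -2.772e+6 - 3.0083e+5*I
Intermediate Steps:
F(N, w) = 4 + 2*N*w (F(N, w) = 4 + 2*(N*w) = 4 + 2*N*w)
M = I*√265 (M = √(-149 + (4 + 2*(-12)*5)) = √(-149 + (4 - 120)) = √(-149 - 116) = √(-265) = I*√265 ≈ 16.279*I)
(150 + M)*((117 + 93)*(119 - 207)) = (150 + I*√265)*((117 + 93)*(119 - 207)) = (150 + I*√265)*(210*(-88)) = (150 + I*√265)*(-18480) = -2772000 - 18480*I*√265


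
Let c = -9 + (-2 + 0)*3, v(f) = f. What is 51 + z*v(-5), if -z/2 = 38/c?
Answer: 77/3 ≈ 25.667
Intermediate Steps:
c = -15 (c = -9 - 2*3 = -9 - 6 = -15)
z = 76/15 (z = -76/(-15) = -76*(-1)/15 = -2*(-38/15) = 76/15 ≈ 5.0667)
51 + z*v(-5) = 51 + (76/15)*(-5) = 51 - 76/3 = 77/3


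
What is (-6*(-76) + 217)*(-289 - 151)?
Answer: -296120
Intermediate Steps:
(-6*(-76) + 217)*(-289 - 151) = (456 + 217)*(-440) = 673*(-440) = -296120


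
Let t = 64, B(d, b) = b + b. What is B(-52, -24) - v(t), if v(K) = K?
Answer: -112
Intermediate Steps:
B(d, b) = 2*b
B(-52, -24) - v(t) = 2*(-24) - 1*64 = -48 - 64 = -112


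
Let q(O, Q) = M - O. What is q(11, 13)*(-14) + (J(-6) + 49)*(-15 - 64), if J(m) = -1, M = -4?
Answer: -3582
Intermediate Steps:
q(O, Q) = -4 - O
q(11, 13)*(-14) + (J(-6) + 49)*(-15 - 64) = (-4 - 1*11)*(-14) + (-1 + 49)*(-15 - 64) = (-4 - 11)*(-14) + 48*(-79) = -15*(-14) - 3792 = 210 - 3792 = -3582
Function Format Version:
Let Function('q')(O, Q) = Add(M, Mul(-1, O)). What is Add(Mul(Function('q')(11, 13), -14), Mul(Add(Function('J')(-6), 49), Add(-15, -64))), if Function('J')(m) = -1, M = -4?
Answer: -3582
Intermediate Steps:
Function('q')(O, Q) = Add(-4, Mul(-1, O))
Add(Mul(Function('q')(11, 13), -14), Mul(Add(Function('J')(-6), 49), Add(-15, -64))) = Add(Mul(Add(-4, Mul(-1, 11)), -14), Mul(Add(-1, 49), Add(-15, -64))) = Add(Mul(Add(-4, -11), -14), Mul(48, -79)) = Add(Mul(-15, -14), -3792) = Add(210, -3792) = -3582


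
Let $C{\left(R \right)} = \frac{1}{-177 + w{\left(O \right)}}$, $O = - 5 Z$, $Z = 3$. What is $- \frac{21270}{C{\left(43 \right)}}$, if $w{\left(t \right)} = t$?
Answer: $4083840$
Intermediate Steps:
$O = -15$ ($O = \left(-5\right) 3 = -15$)
$C{\left(R \right)} = - \frac{1}{192}$ ($C{\left(R \right)} = \frac{1}{-177 - 15} = \frac{1}{-192} = - \frac{1}{192}$)
$- \frac{21270}{C{\left(43 \right)}} = - \frac{21270}{- \frac{1}{192}} = \left(-21270\right) \left(-192\right) = 4083840$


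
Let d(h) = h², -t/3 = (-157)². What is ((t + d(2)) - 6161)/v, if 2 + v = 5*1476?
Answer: -76/7 ≈ -10.857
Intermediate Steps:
t = -73947 (t = -3*(-157)² = -3*24649 = -73947)
v = 7378 (v = -2 + 5*1476 = -2 + 7380 = 7378)
((t + d(2)) - 6161)/v = ((-73947 + 2²) - 6161)/7378 = ((-73947 + 4) - 6161)*(1/7378) = (-73943 - 6161)*(1/7378) = -80104*1/7378 = -76/7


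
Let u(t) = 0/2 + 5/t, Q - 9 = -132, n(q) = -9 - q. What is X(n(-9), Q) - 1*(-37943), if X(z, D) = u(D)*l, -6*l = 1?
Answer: 28001939/738 ≈ 37943.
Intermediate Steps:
l = -1/6 (l = -1/6*1 = -1/6 ≈ -0.16667)
Q = -123 (Q = 9 - 132 = -123)
u(t) = 5/t (u(t) = 0*(1/2) + 5/t = 0 + 5/t = 5/t)
X(z, D) = -5/(6*D) (X(z, D) = (5/D)*(-1/6) = -5/(6*D))
X(n(-9), Q) - 1*(-37943) = -5/6/(-123) - 1*(-37943) = -5/6*(-1/123) + 37943 = 5/738 + 37943 = 28001939/738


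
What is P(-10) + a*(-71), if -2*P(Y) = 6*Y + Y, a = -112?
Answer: 7987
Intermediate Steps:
P(Y) = -7*Y/2 (P(Y) = -(6*Y + Y)/2 = -7*Y/2)
P(-10) + a*(-71) = -7/2*(-10) - 112*(-71) = 35 + 7952 = 7987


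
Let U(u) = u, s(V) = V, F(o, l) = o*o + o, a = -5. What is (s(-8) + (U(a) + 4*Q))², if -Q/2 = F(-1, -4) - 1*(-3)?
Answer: 1369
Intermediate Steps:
F(o, l) = o + o² (F(o, l) = o² + o = o + o²)
Q = -6 (Q = -2*(-(1 - 1) - 1*(-3)) = -2*(-1*0 + 3) = -2*(0 + 3) = -2*3 = -6)
(s(-8) + (U(a) + 4*Q))² = (-8 + (-5 + 4*(-6)))² = (-8 + (-5 - 24))² = (-8 - 29)² = (-37)² = 1369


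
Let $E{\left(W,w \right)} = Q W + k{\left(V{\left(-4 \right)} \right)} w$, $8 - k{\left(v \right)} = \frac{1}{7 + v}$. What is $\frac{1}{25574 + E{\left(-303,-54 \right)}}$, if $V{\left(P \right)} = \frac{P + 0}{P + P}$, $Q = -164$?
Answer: $\frac{5}{374206} \approx 1.3362 \cdot 10^{-5}$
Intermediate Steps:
$V{\left(P \right)} = \frac{1}{2}$ ($V{\left(P \right)} = \frac{P}{2 P} = P \frac{1}{2 P} = \frac{1}{2}$)
$k{\left(v \right)} = 8 - \frac{1}{7 + v}$
$E{\left(W,w \right)} = - 164 W + \frac{118 w}{15}$ ($E{\left(W,w \right)} = - 164 W + \frac{55 + 8 \cdot \frac{1}{2}}{7 + \frac{1}{2}} w = - 164 W + \frac{55 + 4}{\frac{15}{2}} w = - 164 W + \frac{2}{15} \cdot 59 w = - 164 W + \frac{118 w}{15}$)
$\frac{1}{25574 + E{\left(-303,-54 \right)}} = \frac{1}{25574 + \left(\left(-164\right) \left(-303\right) + \frac{118}{15} \left(-54\right)\right)} = \frac{1}{25574 + \left(49692 - \frac{2124}{5}\right)} = \frac{1}{25574 + \frac{246336}{5}} = \frac{1}{\frac{374206}{5}} = \frac{5}{374206}$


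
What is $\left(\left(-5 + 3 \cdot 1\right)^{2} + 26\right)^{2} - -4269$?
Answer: $5169$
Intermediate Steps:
$\left(\left(-5 + 3 \cdot 1\right)^{2} + 26\right)^{2} - -4269 = \left(\left(-5 + 3\right)^{2} + 26\right)^{2} + 4269 = \left(\left(-2\right)^{2} + 26\right)^{2} + 4269 = \left(4 + 26\right)^{2} + 4269 = 30^{2} + 4269 = 900 + 4269 = 5169$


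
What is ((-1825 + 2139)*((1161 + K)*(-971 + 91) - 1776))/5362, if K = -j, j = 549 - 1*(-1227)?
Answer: 84689568/2681 ≈ 31589.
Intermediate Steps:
j = 1776 (j = 549 + 1227 = 1776)
K = -1776 (K = -1*1776 = -1776)
((-1825 + 2139)*((1161 + K)*(-971 + 91) - 1776))/5362 = ((-1825 + 2139)*((1161 - 1776)*(-971 + 91) - 1776))/5362 = (314*(-615*(-880) - 1776))*(1/5362) = (314*(541200 - 1776))*(1/5362) = (314*539424)*(1/5362) = 169379136*(1/5362) = 84689568/2681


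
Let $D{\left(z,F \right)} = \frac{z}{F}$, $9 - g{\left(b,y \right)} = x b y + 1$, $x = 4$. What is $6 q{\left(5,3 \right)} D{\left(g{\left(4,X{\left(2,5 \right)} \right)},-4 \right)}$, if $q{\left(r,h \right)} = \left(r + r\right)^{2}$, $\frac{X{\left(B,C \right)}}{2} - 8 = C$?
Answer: $61200$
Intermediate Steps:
$X{\left(B,C \right)} = 16 + 2 C$
$g{\left(b,y \right)} = 8 - 4 b y$ ($g{\left(b,y \right)} = 9 - \left(4 b y + 1\right) = 9 - \left(1 + 4 b y\right) = 8 - 4 b y$)
$q{\left(r,h \right)} = 4 r^{2}$ ($q{\left(r,h \right)} = \left(2 r\right)^{2} = 4 r^{2}$)
$6 q{\left(5,3 \right)} D{\left(g{\left(4,X{\left(2,5 \right)} \right)},-4 \right)} = 6 \cdot 4 \cdot 5^{2} \frac{8 - 16 \left(16 + 2 \cdot 5\right)}{-4} = 6 \cdot 4 \cdot 25 \left(8 - 16 \left(16 + 10\right)\right) \left(- \frac{1}{4}\right) = 6 \cdot 100 \left(8 - 16 \cdot 26\right) \left(- \frac{1}{4}\right) = 600 \left(8 - 416\right) \left(- \frac{1}{4}\right) = 600 \left(\left(-408\right) \left(- \frac{1}{4}\right)\right) = 600 \cdot 102 = 61200$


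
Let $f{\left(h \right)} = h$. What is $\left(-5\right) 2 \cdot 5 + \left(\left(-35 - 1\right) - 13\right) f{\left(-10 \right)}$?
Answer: $440$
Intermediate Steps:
$\left(-5\right) 2 \cdot 5 + \left(\left(-35 - 1\right) - 13\right) f{\left(-10 \right)} = \left(-5\right) 2 \cdot 5 + \left(\left(-35 - 1\right) - 13\right) \left(-10\right) = \left(-10\right) 5 + \left(-36 - 13\right) \left(-10\right) = -50 - -490 = -50 + 490 = 440$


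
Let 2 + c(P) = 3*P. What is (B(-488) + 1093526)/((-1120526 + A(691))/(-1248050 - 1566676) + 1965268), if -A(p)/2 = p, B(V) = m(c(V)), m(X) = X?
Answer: 768462418890/1382923014619 ≈ 0.55568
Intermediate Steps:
c(P) = -2 + 3*P
B(V) = -2 + 3*V
A(p) = -2*p
(B(-488) + 1093526)/((-1120526 + A(691))/(-1248050 - 1566676) + 1965268) = ((-2 + 3*(-488)) + 1093526)/((-1120526 - 2*691)/(-1248050 - 1566676) + 1965268) = ((-2 - 1464) + 1093526)/((-1120526 - 1382)/(-2814726) + 1965268) = (-1466 + 1093526)/(-1121908*(-1/2814726) + 1965268) = 1092060/(560954/1407363 + 1965268) = 1092060/(2765846029238/1407363) = 1092060*(1407363/2765846029238) = 768462418890/1382923014619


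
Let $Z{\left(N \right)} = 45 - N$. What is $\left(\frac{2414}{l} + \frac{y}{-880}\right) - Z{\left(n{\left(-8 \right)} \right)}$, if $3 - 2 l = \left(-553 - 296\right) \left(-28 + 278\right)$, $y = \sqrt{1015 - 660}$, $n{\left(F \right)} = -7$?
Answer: $- \frac{11032328}{212253} - \frac{\sqrt{355}}{880} \approx -51.999$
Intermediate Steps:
$y = \sqrt{355} \approx 18.841$
$l = \frac{212253}{2}$ ($l = \frac{3}{2} - \frac{\left(-553 - 296\right) \left(-28 + 278\right)}{2} = \frac{3}{2} - \frac{\left(-849\right) 250}{2} = \frac{3}{2} - -106125 = \frac{3}{2} + 106125 = \frac{212253}{2} \approx 1.0613 \cdot 10^{5}$)
$\left(\frac{2414}{l} + \frac{y}{-880}\right) - Z{\left(n{\left(-8 \right)} \right)} = \left(\frac{2414}{\frac{212253}{2}} + \frac{\sqrt{355}}{-880}\right) - \left(45 - -7\right) = \left(2414 \cdot \frac{2}{212253} + \sqrt{355} \left(- \frac{1}{880}\right)\right) - \left(45 + 7\right) = \left(\frac{4828}{212253} - \frac{\sqrt{355}}{880}\right) - 52 = - \frac{11032328}{212253} - \frac{\sqrt{355}}{880}$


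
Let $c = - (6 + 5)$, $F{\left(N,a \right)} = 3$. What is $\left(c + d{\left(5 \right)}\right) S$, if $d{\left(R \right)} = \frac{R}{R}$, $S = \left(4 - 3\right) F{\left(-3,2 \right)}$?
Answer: $-30$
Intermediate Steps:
$S = 3$ ($S = \left(4 - 3\right) 3 = 1 \cdot 3 = 3$)
$d{\left(R \right)} = 1$
$c = -11$ ($c = \left(-1\right) 11 = -11$)
$\left(c + d{\left(5 \right)}\right) S = \left(-11 + 1\right) 3 = \left(-10\right) 3 = -30$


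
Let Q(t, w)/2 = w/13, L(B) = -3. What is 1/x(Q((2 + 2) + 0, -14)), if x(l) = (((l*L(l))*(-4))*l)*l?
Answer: -2197/263424 ≈ -0.0083402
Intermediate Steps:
Q(t, w) = 2*w/13 (Q(t, w) = 2*(w/13) = 2*w/13)
x(l) = 12*l³ (x(l) = (((l*(-3))*(-4))*l)*l = ((-3*l*(-4))*l)*l = ((12*l)*l)*l = (12*l²)*l = 12*l³)
1/x(Q((2 + 2) + 0, -14)) = 1/(12*((2/13)*(-14))³) = 1/(12*(-28/13)³) = 1/(12*(-21952/2197)) = 1/(-263424/2197) = -2197/263424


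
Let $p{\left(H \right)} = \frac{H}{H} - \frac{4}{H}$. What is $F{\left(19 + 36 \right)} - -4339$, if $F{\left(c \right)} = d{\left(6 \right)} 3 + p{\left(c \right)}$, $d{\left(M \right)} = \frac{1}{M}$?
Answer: $\frac{477447}{110} \approx 4340.4$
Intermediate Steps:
$p{\left(H \right)} = 1 - \frac{4}{H}$
$F{\left(c \right)} = \frac{1}{2} + \frac{-4 + c}{c}$ ($F{\left(c \right)} = \frac{1}{6} \cdot 3 + \frac{-4 + c}{c} = \frac{1}{2} + \frac{-4 + c}{c}$)
$F{\left(19 + 36 \right)} - -4339 = \left(\frac{3}{2} - \frac{4}{19 + 36}\right) - -4339 = \left(\frac{3}{2} - \frac{4}{55}\right) + 4339 = \frac{157}{110} + 4339 = \frac{477447}{110}$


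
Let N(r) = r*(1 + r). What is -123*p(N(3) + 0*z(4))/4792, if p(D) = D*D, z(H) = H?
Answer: -2214/599 ≈ -3.6962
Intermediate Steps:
p(D) = D**2
-123*p(N(3) + 0*z(4))/4792 = -123*(3*(1 + 3) + 0*4)**2/4792 = -123*(3*4 + 0)**2/4792 = -123*(12 + 0)**2/4792 = -123*12**2/4792 = -17712/4792 = -123*18/599 = -2214/599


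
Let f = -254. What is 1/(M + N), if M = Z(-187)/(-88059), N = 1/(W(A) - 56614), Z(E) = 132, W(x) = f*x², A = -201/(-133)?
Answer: -29696632635700/45034328817 ≈ -659.42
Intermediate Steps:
A = 201/133 (A = -201*(-1/133) = 201/133 ≈ 1.5113)
W(x) = -254*x²
N = -17689/1011706900 (N = 1/(-254*(201/133)² - 56614) = 1/(-254*40401/17689 - 56614) = 1/(-10261854/17689 - 56614) = 1/(-1011706900/17689) = -17689/1011706900 ≈ -1.7484e-5)
M = -44/29353 (M = 132/(-88059) = 132*(-1/88059) = -44/29353 ≈ -0.0014990)
1/(M + N) = 1/(-44/29353 - 17689/1011706900) = 1/(-45034328817/29696632635700) = -29696632635700/45034328817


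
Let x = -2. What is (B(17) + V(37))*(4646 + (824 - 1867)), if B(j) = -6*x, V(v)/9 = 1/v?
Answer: 1632159/37 ≈ 44112.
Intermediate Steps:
V(v) = 9/v
B(j) = 12 (B(j) = -6*(-2) = 12)
(B(17) + V(37))*(4646 + (824 - 1867)) = (12 + 9/37)*(4646 + (824 - 1867)) = (12 + 9*(1/37))*(4646 - 1043) = (12 + 9/37)*3603 = (453/37)*3603 = 1632159/37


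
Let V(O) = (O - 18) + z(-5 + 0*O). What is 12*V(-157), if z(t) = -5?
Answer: -2160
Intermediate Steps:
V(O) = -23 + O (V(O) = (O - 18) - 5 = (-18 + O) - 5 = -23 + O)
12*V(-157) = 12*(-23 - 157) = 12*(-180) = -2160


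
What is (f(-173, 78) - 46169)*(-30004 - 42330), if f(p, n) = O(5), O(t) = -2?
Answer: 3339733114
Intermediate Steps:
f(p, n) = -2
(f(-173, 78) - 46169)*(-30004 - 42330) = (-2 - 46169)*(-30004 - 42330) = -46171*(-72334) = 3339733114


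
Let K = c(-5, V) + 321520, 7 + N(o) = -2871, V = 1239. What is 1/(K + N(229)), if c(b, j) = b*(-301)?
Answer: 1/320147 ≈ 3.1236e-6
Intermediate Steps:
N(o) = -2878 (N(o) = -7 - 2871 = -2878)
c(b, j) = -301*b
K = 323025 (K = -301*(-5) + 321520 = 1505 + 321520 = 323025)
1/(K + N(229)) = 1/(323025 - 2878) = 1/320147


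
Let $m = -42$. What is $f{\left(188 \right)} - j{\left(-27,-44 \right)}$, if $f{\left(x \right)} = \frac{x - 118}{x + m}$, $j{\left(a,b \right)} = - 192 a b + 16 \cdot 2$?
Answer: $\frac{16648707}{73} \approx 2.2806 \cdot 10^{5}$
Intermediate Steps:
$j{\left(a,b \right)} = 32 - 192 a b$ ($j{\left(a,b \right)} = - 192 a b + 32 = 32 - 192 a b$)
$f{\left(x \right)} = \frac{-118 + x}{-42 + x}$ ($f{\left(x \right)} = \frac{x - 118}{x - 42} = \frac{-118 + x}{-42 + x}$)
$f{\left(188 \right)} - j{\left(-27,-44 \right)} = \frac{-118 + 188}{-42 + 188} - \left(32 - \left(-5184\right) \left(-44\right)\right) = \frac{1}{146} \cdot 70 - \left(32 - 228096\right) = \frac{1}{146} \cdot 70 - -228064 = \frac{35}{73} + 228064 = \frac{16648707}{73}$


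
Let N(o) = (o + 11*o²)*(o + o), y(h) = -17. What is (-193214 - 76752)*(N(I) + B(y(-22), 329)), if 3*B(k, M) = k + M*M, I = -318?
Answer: 572780259911504/3 ≈ 1.9093e+14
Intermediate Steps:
N(o) = 2*o*(o + 11*o²) (N(o) = (o + 11*o²)*(2*o) = 2*o*(o + 11*o²))
B(k, M) = k/3 + M²/3 (B(k, M) = (k + M*M)/3 = (k + M²)/3 = k/3 + M²/3)
(-193214 - 76752)*(N(I) + B(y(-22), 329)) = (-193214 - 76752)*((-318)²*(2 + 22*(-318)) + ((⅓)*(-17) + (⅓)*329²)) = -269966*(101124*(2 - 6996) + (-17/3 + (⅓)*108241)) = -269966*(101124*(-6994) + (-17/3 + 108241/3)) = -269966*(-707261256 + 108224/3) = -269966*(-2121675544/3) = 572780259911504/3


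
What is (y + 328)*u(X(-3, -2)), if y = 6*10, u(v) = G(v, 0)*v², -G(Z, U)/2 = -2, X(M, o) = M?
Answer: 13968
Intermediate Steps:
G(Z, U) = 4 (G(Z, U) = -2*(-2) = 4)
u(v) = 4*v²
y = 60
(y + 328)*u(X(-3, -2)) = (60 + 328)*(4*(-3)²) = 388*(4*9) = 388*36 = 13968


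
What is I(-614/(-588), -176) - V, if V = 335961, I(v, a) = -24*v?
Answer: -16463317/49 ≈ -3.3599e+5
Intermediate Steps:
I(-614/(-588), -176) - V = -(-14736)/(-588) - 1*335961 = -(-14736)*(-1)/588 - 335961 = -24*307/294 - 335961 = -1228/49 - 335961 = -16463317/49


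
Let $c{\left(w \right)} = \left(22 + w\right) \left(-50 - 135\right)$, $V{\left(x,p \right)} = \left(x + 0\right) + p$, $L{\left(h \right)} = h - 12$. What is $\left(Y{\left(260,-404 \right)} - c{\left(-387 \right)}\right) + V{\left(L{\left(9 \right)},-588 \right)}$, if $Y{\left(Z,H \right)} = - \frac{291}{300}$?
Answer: $- \frac{6811697}{100} \approx -68117.0$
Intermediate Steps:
$Y{\left(Z,H \right)} = - \frac{97}{100}$ ($Y{\left(Z,H \right)} = \left(-291\right) \frac{1}{300} = - \frac{97}{100}$)
$L{\left(h \right)} = -12 + h$
$V{\left(x,p \right)} = p + x$ ($V{\left(x,p \right)} = x + p = p + x$)
$c{\left(w \right)} = -4070 - 185 w$ ($c{\left(w \right)} = \left(22 + w\right) \left(-185\right) = -4070 - 185 w$)
$\left(Y{\left(260,-404 \right)} - c{\left(-387 \right)}\right) + V{\left(L{\left(9 \right)},-588 \right)} = \left(- \frac{97}{100} - \left(-4070 - -71595\right)\right) + \left(-588 + \left(-12 + 9\right)\right) = \left(- \frac{97}{100} - \left(-4070 + 71595\right)\right) - 591 = \left(- \frac{97}{100} - 67525\right) - 591 = - \frac{6752597}{100} - 591 = - \frac{6811697}{100}$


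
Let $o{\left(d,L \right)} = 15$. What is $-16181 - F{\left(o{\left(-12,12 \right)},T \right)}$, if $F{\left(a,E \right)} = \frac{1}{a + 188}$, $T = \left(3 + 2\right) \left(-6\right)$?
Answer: $- \frac{3284744}{203} \approx -16181.0$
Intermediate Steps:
$T = -30$ ($T = 5 \left(-6\right) = -30$)
$F{\left(a,E \right)} = \frac{1}{188 + a}$
$-16181 - F{\left(o{\left(-12,12 \right)},T \right)} = -16181 - \frac{1}{188 + 15} = -16181 - \frac{1}{203} = - \frac{3284744}{203}$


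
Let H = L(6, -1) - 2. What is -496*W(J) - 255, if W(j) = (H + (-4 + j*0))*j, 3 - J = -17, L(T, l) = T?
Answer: -255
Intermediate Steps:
J = 20 (J = 3 - 1*(-17) = 3 + 17 = 20)
H = 4 (H = 6 - 2 = 4)
W(j) = 0 (W(j) = (4 + (-4 + j*0))*j = (4 + (-4 + 0))*j = (4 - 4)*j = 0*j = 0)
-496*W(J) - 255 = -496*0 - 255 = 0 - 255 = -255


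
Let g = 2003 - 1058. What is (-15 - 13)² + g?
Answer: 1729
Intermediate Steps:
g = 945
(-15 - 13)² + g = (-15 - 13)² + 945 = (-28)² + 945 = 784 + 945 = 1729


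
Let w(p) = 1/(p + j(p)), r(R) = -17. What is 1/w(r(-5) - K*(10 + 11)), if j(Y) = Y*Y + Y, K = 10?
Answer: 51075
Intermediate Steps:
j(Y) = Y + Y**2 (j(Y) = Y**2 + Y = Y + Y**2)
w(p) = 1/(p + p*(1 + p))
1/w(r(-5) - K*(10 + 11)) = 1/(1/((-17 - 10*(10 + 11))*(2 + (-17 - 10*(10 + 11))))) = 1/(1/((-17 - 10*21)*(2 + (-17 - 10*21)))) = 1/(1/((-17 - 1*210)*(2 + (-17 - 1*210)))) = 1/(1/((-17 - 210)*(2 + (-17 - 210)))) = 1/(1/((-227)*(2 - 227))) = 1/(-1/227/(-225)) = 1/(-1/227*(-1/225)) = 1/(1/51075) = 51075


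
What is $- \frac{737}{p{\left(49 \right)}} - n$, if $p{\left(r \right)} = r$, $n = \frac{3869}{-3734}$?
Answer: $- \frac{2562377}{182966} \approx -14.005$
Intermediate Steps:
$n = - \frac{3869}{3734}$ ($n = 3869 \left(- \frac{1}{3734}\right) = - \frac{3869}{3734} \approx -1.0362$)
$- \frac{737}{p{\left(49 \right)}} - n = - \frac{737}{49} - - \frac{3869}{3734} = \left(-737\right) \frac{1}{49} + \frac{3869}{3734} = - \frac{737}{49} + \frac{3869}{3734} = - \frac{2562377}{182966}$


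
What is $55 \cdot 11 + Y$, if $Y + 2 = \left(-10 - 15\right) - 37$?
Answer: $541$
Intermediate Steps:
$Y = -64$ ($Y = -2 - 62 = -64$)
$55 \cdot 11 + Y = 55 \cdot 11 - 64 = 605 - 64 = 541$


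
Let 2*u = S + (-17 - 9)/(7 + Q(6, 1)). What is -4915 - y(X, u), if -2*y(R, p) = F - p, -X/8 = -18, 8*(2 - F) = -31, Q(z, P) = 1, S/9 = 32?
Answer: -19933/4 ≈ -4983.3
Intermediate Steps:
S = 288 (S = 9*32 = 288)
F = 47/8 (F = 2 - ⅛*(-31) = 2 + 31/8 = 47/8 ≈ 5.8750)
X = 144 (X = -8*(-18) = 144)
u = 1139/8 (u = (288 + (-17 - 9)/(7 + 1))/2 = (288 - 26/8)/2 = (288 - 26*⅛)/2 = (288 - 13/4)/2 = (½)*(1139/4) = 1139/8 ≈ 142.38)
y(R, p) = -47/16 + p/2 (y(R, p) = -(47/8 - p)/2 = -47/16 + p/2)
-4915 - y(X, u) = -4915 - (-47/16 + (½)*(1139/8)) = -4915 - (-47/16 + 1139/16) = -4915 - 1*273/4 = -4915 - 273/4 = -19933/4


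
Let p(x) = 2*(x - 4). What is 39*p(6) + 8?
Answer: 164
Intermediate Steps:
p(x) = -8 + 2*x (p(x) = 2*(-4 + x) = -8 + 2*x)
39*p(6) + 8 = 39*(-8 + 2*6) + 8 = 39*(-8 + 12) + 8 = 39*4 + 8 = 156 + 8 = 164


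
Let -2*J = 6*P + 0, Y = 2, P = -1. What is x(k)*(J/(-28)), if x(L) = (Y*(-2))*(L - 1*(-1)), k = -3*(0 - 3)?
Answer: 30/7 ≈ 4.2857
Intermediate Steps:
J = 3 (J = -(6*(-1) + 0)/2 = -(-6 + 0)/2 = -1/2*(-6) = 3)
k = 9 (k = -3*(-3) = 9)
x(L) = -4 - 4*L (x(L) = (2*(-2))*(L - 1*(-1)) = -4*(L + 1) = -4*(1 + L) = -4 - 4*L)
x(k)*(J/(-28)) = (-4 - 4*9)*(3/(-28)) = (-4 - 36)*(3*(-1/28)) = -40*(-3/28) = 30/7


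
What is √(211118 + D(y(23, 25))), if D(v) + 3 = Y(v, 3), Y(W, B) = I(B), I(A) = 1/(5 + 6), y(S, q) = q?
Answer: √25544926/11 ≈ 459.47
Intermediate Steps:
I(A) = 1/11
Y(W, B) = 1/11
D(v) = -32/11 (D(v) = -3 + 1/11 = -32/11)
√(211118 + D(y(23, 25))) = √(211118 - 32/11) = √(2322266/11) = √25544926/11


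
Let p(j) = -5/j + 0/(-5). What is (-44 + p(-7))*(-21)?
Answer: 909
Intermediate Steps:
p(j) = -5/j (p(j) = -5/j + 0*(-1/5) = -5/j + 0 = -5/j)
(-44 + p(-7))*(-21) = (-44 - 5/(-7))*(-21) = (-44 - 5*(-1/7))*(-21) = (-44 + 5/7)*(-21) = -303/7*(-21) = 909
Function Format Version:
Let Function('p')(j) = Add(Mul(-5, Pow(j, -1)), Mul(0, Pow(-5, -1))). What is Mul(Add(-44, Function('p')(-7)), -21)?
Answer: 909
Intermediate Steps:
Function('p')(j) = Mul(-5, Pow(j, -1)) (Function('p')(j) = Add(Mul(-5, Pow(j, -1)), Mul(0, Rational(-1, 5))) = Add(Mul(-5, Pow(j, -1)), 0) = Mul(-5, Pow(j, -1)))
Mul(Add(-44, Function('p')(-7)), -21) = Mul(Add(-44, Mul(-5, Pow(-7, -1))), -21) = Mul(Add(-44, Mul(-5, Rational(-1, 7))), -21) = Mul(Add(-44, Rational(5, 7)), -21) = Mul(Rational(-303, 7), -21) = 909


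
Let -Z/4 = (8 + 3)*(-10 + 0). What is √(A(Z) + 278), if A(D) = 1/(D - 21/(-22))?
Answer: 10*√261626269/9701 ≈ 16.673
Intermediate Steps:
Z = 440 (Z = -4*(8 + 3)*(-10 + 0) = -44*(-10) = -4*(-110) = 440)
A(D) = 1/(21/22 + D) (A(D) = 1/(D - 21*(-1/22)) = 1/(D + 21/22) = 1/(21/22 + D))
√(A(Z) + 278) = √(22/(21 + 22*440) + 278) = √(22/(21 + 9680) + 278) = √(22/9701 + 278) = √(2696900/9701) = 10*√261626269/9701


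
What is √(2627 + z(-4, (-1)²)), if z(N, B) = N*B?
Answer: √2623 ≈ 51.215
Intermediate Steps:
z(N, B) = B*N
√(2627 + z(-4, (-1)²)) = √(2627 + (-1)²*(-4)) = √(2627 + 1*(-4)) = √(2627 - 4) = √2623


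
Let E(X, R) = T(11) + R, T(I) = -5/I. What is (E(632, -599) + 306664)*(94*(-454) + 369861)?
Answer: 1101537011350/11 ≈ 1.0014e+11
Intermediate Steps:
E(X, R) = -5/11 + R
(E(632, -599) + 306664)*(94*(-454) + 369861) = ((-5/11 - 599) + 306664)*(94*(-454) + 369861) = (-6594/11 + 306664)*(-42676 + 369861) = (3366710/11)*327185 = 1101537011350/11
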